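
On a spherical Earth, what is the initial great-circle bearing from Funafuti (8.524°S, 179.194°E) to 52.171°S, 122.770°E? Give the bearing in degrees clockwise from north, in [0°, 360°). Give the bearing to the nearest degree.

Δλ = 122.770 − 179.194 = -56.424°.
θ = atan2( sin Δλ · cos φ₂ , cos φ₁ · sin φ₂ − sin φ₁ · cos φ₂ · cos Δλ )
  = atan2(-0.51098, -0.73084) = -145.040° → normalised to [0°, 360°): 214.960°.

215°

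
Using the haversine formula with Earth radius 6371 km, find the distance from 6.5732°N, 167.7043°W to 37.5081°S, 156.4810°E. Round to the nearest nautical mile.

3320 nmi

Δλ = 156.4810 − -167.7043 = 324.1853°; wrapped into (−180°, 180°]: -35.8147°.
Δφ = -37.5081 − 6.5732 = -44.0813°.
a = sin²(Δφ/2) + cos φ₁ · cos φ₂ · sin²(Δλ/2) = 0.215328.
c = 2·atan2(√a, √(1−a)) = 0.96509 rad → d = 6371·c ≈ 6148.58 km ≈ 3319.97 nmi.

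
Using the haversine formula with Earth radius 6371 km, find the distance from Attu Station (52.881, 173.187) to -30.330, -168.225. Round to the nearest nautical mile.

Δλ = -168.225 − 173.187 = -341.412°; wrapped into (−180°, 180°]: 18.588°.
Δφ = -30.330 − 52.881 = -83.211°.
a = sin²(Δφ/2) + cos φ₁ · cos φ₂ · sin²(Δλ/2) = 0.454479.
c = 2·atan2(√a, √(1−a)) = 1.47963 rad → d = 6371·c ≈ 9426.71 km ≈ 5090.02 nmi.

5090 nmi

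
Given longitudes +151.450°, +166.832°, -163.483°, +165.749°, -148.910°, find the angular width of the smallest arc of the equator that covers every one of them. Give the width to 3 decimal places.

Sort the longitudes: -163.483°, -148.910°, +151.450°, +165.749°, +166.832°.
Eastward gaps between consecutive values (wrapping around): 14.573°, 300.360°, 14.299°, 1.083°, 29.685°.
Largest gap = 300.360° ⇒ minimal covering band is its complement: 360° − 300.360° = 59.640°.
Band runs from +151.450° eastward to -148.910°, crossing the antimeridian.

59.640°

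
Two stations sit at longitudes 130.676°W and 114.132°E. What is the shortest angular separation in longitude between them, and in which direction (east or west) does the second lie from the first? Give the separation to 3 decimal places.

115.192° west

Raw difference: 114.132 − -130.676 = 244.808°.
Normalise into (−180°, 180°]: 244.808° − 360° = -115.192°.
Negative ⇒ the second point lies to the west; separation 115.192°.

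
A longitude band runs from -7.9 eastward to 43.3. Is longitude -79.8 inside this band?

Band width going east from -7.9° to +43.3°: ((43.3 − -7.9) mod 360) = 51.2°.
Offset of -79.8° east of the west edge: ((-79.8 − -7.9) mod 360) = 288.1°.
288.1° > 51.2° ⇒ outside.

No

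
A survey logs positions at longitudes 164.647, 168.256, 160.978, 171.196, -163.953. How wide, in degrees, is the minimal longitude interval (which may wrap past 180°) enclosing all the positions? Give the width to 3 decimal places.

Sort the longitudes: -163.953°, +160.978°, +164.647°, +168.256°, +171.196°.
Eastward gaps between consecutive values (wrapping around): 324.931°, 3.669°, 3.609°, 2.940°, 24.851°.
Largest gap = 324.931° ⇒ minimal covering band is its complement: 360° − 324.931° = 35.069°.
Band runs from +160.978° eastward to -163.953°, crossing the antimeridian.

35.069°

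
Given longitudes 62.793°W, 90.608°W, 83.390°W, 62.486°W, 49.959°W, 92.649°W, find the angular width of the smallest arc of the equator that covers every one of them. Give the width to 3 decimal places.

42.690°

Sort the longitudes: -92.649°, -90.608°, -83.390°, -62.793°, -62.486°, -49.959°.
Eastward gaps between consecutive values (wrapping around): 2.041°, 7.218°, 20.597°, 0.307°, 12.527°, 317.310°.
Largest gap = 317.310° ⇒ minimal covering band is its complement: 360° − 317.310° = 42.690°.
Band runs from -92.649° eastward to -49.959°.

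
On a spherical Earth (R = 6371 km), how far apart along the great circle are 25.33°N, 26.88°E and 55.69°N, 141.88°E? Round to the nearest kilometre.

Δλ = 141.88 − 26.88 = 115.00°.
Δφ = 55.69 − 25.33 = 30.36°.
a = sin²(Δφ/2) + cos φ₁ · cos φ₂ · sin²(Δλ/2) = 0.430963.
c = 2·atan2(√a, √(1−a)) = 1.43228 rad → d = 6371·c ≈ 9125.06 km.

9125 km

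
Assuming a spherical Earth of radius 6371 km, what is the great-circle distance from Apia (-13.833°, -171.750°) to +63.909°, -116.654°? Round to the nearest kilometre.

9819 km

Δλ = -116.654 − -171.750 = 55.096°.
Δφ = 63.909 − -13.833 = 77.742°.
a = sin²(Δφ/2) + cos φ₁ · cos φ₂ · sin²(Δλ/2) = 0.485187.
c = 2·atan2(√a, √(1−a)) = 1.54117 rad → d = 6371·c ≈ 9818.76 km.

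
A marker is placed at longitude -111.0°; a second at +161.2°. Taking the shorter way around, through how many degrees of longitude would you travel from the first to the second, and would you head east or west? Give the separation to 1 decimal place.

Raw difference: 161.2 − -111.0 = 272.2°.
Normalise into (−180°, 180°]: 272.2° − 360° = -87.8°.
Negative ⇒ the second point lies to the west; separation 87.8°.

87.8° west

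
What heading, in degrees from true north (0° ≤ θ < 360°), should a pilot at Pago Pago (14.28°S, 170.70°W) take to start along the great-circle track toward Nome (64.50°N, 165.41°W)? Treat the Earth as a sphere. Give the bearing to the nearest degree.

2°

Δλ = -165.41 − -170.70 = 5.29°.
θ = atan2( sin Δλ · cos φ₂ , cos φ₁ · sin φ₂ − sin φ₁ · cos φ₂ · cos Δλ )
  = atan2(0.03969, 0.98044) = 2.318° → normalised to [0°, 360°): 2.318°.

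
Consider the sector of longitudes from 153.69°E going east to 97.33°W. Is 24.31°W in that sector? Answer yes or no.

No

Band width going east from +153.69° to -97.33°: ((-97.33 − 153.69) mod 360) = 108.98°.
Offset of -24.31° east of the west edge: ((-24.31 − 153.69) mod 360) = 182.00°.
182.00° > 108.98° ⇒ outside.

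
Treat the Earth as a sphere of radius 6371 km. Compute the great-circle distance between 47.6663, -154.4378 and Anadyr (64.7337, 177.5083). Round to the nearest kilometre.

2530 km

Δλ = 177.5083 − -154.4378 = 331.9461°; wrapped into (−180°, 180°]: -28.0539°.
Δφ = 64.7337 − 47.6663 = 17.0674°.
a = sin²(Δφ/2) + cos φ₁ · cos φ₂ · sin²(Δλ/2) = 0.038907.
c = 2·atan2(√a, √(1−a)) = 0.39710 rad → d = 6371·c ≈ 2529.92 km.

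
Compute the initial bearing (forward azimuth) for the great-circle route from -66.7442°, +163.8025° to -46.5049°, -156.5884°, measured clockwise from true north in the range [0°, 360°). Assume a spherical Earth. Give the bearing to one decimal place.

Δλ = -156.5884 − 163.8025 = -320.3909°; wrapped into (−180°, 180°]: 39.6091°.
θ = atan2( sin Δλ · cos φ₂ , cos φ₁ · sin φ₂ − sin φ₁ · cos φ₂ · cos Δλ )
  = atan2(0.43882, 0.20076) = 65.416° → normalised to [0°, 360°): 65.416°.

65.4°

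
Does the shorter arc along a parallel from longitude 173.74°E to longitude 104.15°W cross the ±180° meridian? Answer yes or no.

Yes

Naïve |-104.15 − 173.74| = 277.89° > 180°, so the shorter arc goes the other way round — across 180°.
Signed shortest Δλ = ((-104.15 − 173.74 + 180) mod 360) − 180 = 82.11°.
Going east by 82.11° from +173.74° passes through 180° before reaching -104.15°.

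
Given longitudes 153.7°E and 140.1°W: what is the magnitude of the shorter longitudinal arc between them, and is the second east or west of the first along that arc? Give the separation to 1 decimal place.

66.2° east

Raw difference: -140.1 − 153.7 = -293.8°.
Normalise into (−180°, 180°]: -293.8° + 360° = 66.2°.
Positive ⇒ the second point lies to the east; separation 66.2°.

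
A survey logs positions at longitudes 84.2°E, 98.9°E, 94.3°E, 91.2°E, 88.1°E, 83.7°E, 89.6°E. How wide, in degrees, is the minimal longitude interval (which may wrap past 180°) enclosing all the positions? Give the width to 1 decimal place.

Sort the longitudes: +83.7°, +84.2°, +88.1°, +89.6°, +91.2°, +94.3°, +98.9°.
Eastward gaps between consecutive values (wrapping around): 0.5°, 3.9°, 1.5°, 1.6°, 3.1°, 4.6°, 344.8°.
Largest gap = 344.8° ⇒ minimal covering band is its complement: 360° − 344.8° = 15.2°.
Band runs from +83.7° eastward to +98.9°.

15.2°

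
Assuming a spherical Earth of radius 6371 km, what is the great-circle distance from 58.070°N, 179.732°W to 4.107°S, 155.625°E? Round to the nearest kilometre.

Δλ = 155.625 − -179.732 = 335.357°; wrapped into (−180°, 180°]: -24.643°.
Δφ = -4.107 − 58.070 = -62.177°.
a = sin²(Δφ/2) + cos φ₁ · cos φ₂ · sin²(Δλ/2) = 0.290652.
c = 2·atan2(√a, √(1−a)) = 1.13879 rad → d = 6371·c ≈ 7255.21 km.

7255 km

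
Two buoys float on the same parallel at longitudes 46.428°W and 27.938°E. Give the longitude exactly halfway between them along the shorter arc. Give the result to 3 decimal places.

9.245°W

Signed shortest Δλ from -46.428° to +27.938° is +74.366°.
Midpoint longitude = -46.428° + (+74.366°)/2 = -46.428° + 37.183° = -9.245°.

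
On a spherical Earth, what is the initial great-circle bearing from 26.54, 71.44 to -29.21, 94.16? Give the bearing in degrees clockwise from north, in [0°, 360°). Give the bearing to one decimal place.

Δλ = 94.16 − 71.44 = 22.72°.
θ = atan2( sin Δλ · cos φ₂ , cos φ₁ · sin φ₂ − sin φ₁ · cos φ₂ · cos Δλ )
  = atan2(0.33711, -0.79633) = 157.055° → normalised to [0°, 360°): 157.055°.

157.1°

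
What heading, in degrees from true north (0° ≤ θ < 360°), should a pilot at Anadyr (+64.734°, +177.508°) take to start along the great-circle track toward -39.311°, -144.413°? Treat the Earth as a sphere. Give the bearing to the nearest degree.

150°

Δλ = -144.413 − 177.508 = -321.921°; wrapped into (−180°, 180°]: 38.079°.
θ = atan2( sin Δλ · cos φ₂ , cos φ₁ · sin φ₂ − sin φ₁ · cos φ₂ · cos Δλ )
  = atan2(0.47719, -0.82118) = 149.839° → normalised to [0°, 360°): 149.839°.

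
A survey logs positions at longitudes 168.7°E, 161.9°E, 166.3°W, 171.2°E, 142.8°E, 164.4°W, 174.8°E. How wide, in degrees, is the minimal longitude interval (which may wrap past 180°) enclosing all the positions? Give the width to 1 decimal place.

Sort the longitudes: -166.3°, -164.4°, +142.8°, +161.9°, +168.7°, +171.2°, +174.8°.
Eastward gaps between consecutive values (wrapping around): 1.9°, 307.2°, 19.1°, 6.8°, 2.5°, 3.6°, 18.9°.
Largest gap = 307.2° ⇒ minimal covering band is its complement: 360° − 307.2° = 52.8°.
Band runs from +142.8° eastward to -164.4°, crossing the antimeridian.

52.8°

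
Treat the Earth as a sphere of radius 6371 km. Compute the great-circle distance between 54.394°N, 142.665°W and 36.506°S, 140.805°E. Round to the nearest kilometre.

Δλ = 140.805 − -142.665 = 283.470°; wrapped into (−180°, 180°]: -76.530°.
Δφ = -36.506 − 54.394 = -90.900°.
a = sin²(Δφ/2) + cos φ₁ · cos φ₂ · sin²(Δλ/2) = 0.687337.
c = 2·atan2(√a, √(1−a)) = 1.95484 rad → d = 6371·c ≈ 12454.30 km.

12454 km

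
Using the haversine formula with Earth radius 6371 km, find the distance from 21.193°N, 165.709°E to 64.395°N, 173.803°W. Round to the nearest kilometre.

Δλ = -173.803 − 165.709 = -339.512°; wrapped into (−180°, 180°]: 20.488°.
Δφ = 64.395 − 21.193 = 43.202°.
a = sin²(Δφ/2) + cos φ₁ · cos φ₂ · sin²(Δλ/2) = 0.148271.
c = 2·atan2(√a, √(1−a)) = 0.79055 rad → d = 6371·c ≈ 5036.57 km.

5037 km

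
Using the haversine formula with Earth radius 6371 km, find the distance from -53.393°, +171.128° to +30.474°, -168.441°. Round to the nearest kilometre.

9532 km

Δλ = -168.441 − 171.128 = -339.569°; wrapped into (−180°, 180°]: 20.431°.
Δφ = 30.474 − -53.393 = 83.867°.
a = sin²(Δφ/2) + cos φ₁ · cos φ₂ · sin²(Δλ/2) = 0.462747.
c = 2·atan2(√a, √(1−a)) = 1.49622 rad → d = 6371·c ≈ 9532.43 km.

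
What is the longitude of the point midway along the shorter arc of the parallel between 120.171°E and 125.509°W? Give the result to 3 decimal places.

177.331°E

Signed shortest Δλ from +120.171° to -125.509° is +114.320°.
Midpoint longitude = +120.171° + (+114.320°)/2 = +120.171° + 57.160° = +177.331°.
(The naïve average (+120.171 + -125.509)/2 = -2.669° is on the wrong side of the globe.)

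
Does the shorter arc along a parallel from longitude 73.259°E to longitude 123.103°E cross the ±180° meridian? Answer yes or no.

Signed shortest Δλ = ((123.103 − 73.259 + 180) mod 360) − 180 = 49.844°.
Going east by 49.844° from +73.259° reaches +123.103° without touching 180°.

No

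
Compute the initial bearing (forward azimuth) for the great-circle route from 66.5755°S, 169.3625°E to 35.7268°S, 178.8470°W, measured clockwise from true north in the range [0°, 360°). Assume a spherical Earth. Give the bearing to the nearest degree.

Δλ = -178.8470 − 169.3625 = -348.2095°; wrapped into (−180°, 180°]: 11.7905°.
θ = atan2( sin Δλ · cos φ₂ , cos φ₁ · sin φ₂ − sin φ₁ · cos φ₂ · cos Δλ )
  = atan2(0.16588, 0.49706) = 18.455° → normalised to [0°, 360°): 18.455°.

18°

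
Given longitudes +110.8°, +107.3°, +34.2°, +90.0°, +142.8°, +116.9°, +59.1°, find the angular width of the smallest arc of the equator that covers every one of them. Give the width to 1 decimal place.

Sort the longitudes: +34.2°, +59.1°, +90.0°, +107.3°, +110.8°, +116.9°, +142.8°.
Eastward gaps between consecutive values (wrapping around): 24.9°, 30.9°, 17.3°, 3.5°, 6.1°, 25.9°, 251.4°.
Largest gap = 251.4° ⇒ minimal covering band is its complement: 360° − 251.4° = 108.6°.
Band runs from +34.2° eastward to +142.8°.

108.6°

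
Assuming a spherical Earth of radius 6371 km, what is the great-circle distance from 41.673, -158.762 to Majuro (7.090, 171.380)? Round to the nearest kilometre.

4841 km

Δλ = 171.380 − -158.762 = 330.142°; wrapped into (−180°, 180°]: -29.858°.
Δφ = 7.090 − 41.673 = -34.583°.
a = sin²(Δφ/2) + cos φ₁ · cos φ₂ · sin²(Δλ/2) = 0.137543.
c = 2·atan2(√a, √(1−a)) = 0.75989 rad → d = 6371·c ≈ 4841.24 km.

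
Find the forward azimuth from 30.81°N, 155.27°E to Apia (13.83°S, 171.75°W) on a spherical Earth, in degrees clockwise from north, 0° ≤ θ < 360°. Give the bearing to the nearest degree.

140°

Δλ = -171.75 − 155.27 = -327.02°; wrapped into (−180°, 180°]: 32.98°.
θ = atan2( sin Δλ · cos φ₂ , cos φ₁ · sin φ₂ − sin φ₁ · cos φ₂ · cos Δλ )
  = atan2(0.52857, -0.62251) = 139.666° → normalised to [0°, 360°): 139.666°.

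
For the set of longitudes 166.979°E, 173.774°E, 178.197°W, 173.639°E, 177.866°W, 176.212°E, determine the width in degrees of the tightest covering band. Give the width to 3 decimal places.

15.155°

Sort the longitudes: -178.197°, -177.866°, +166.979°, +173.639°, +173.774°, +176.212°.
Eastward gaps between consecutive values (wrapping around): 0.331°, 344.845°, 6.660°, 0.135°, 2.438°, 5.591°.
Largest gap = 344.845° ⇒ minimal covering band is its complement: 360° − 344.845° = 15.155°.
Band runs from +166.979° eastward to -177.866°, crossing the antimeridian.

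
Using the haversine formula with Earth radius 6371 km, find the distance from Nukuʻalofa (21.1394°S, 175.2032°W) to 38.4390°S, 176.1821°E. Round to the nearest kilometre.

Δλ = 176.1821 − -175.2032 = 351.3853°; wrapped into (−180°, 180°]: -8.6147°.
Δφ = -38.4390 − -21.1394 = -17.2996°.
a = sin²(Δφ/2) + cos φ₁ · cos φ₂ · sin²(Δλ/2) = 0.026740.
c = 2·atan2(√a, √(1−a)) = 0.32852 rad → d = 6371·c ≈ 2093.01 km.

2093 km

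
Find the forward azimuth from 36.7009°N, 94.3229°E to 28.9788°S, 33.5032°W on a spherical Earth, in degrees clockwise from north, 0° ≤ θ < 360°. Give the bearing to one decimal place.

Δλ = -33.5032 − 94.3229 = -127.8261°.
θ = atan2( sin Δλ · cos φ₂ , cos φ₁ · sin φ₂ − sin φ₁ · cos φ₂ · cos Δλ )
  = atan2(-0.69098, -0.06782) = -95.606° → normalised to [0°, 360°): 264.394°.

264.4°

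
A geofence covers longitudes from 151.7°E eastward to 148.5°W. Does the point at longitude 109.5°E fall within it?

Band width going east from +151.7° to -148.5°: ((-148.5 − 151.7) mod 360) = 59.8°.
Offset of +109.5° east of the west edge: ((109.5 − 151.7) mod 360) = 317.8°.
317.8° > 59.8° ⇒ outside.

No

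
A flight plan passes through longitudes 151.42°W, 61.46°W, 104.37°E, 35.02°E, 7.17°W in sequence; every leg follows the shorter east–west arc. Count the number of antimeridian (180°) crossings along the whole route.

0

Leg 1: -151.42° → -61.46°, shortest Δλ = 89.96° (east) — does not cross 180°.
Leg 2: -61.46° → +104.37°, shortest Δλ = 165.83° (east) — does not cross 180°.
Leg 3: +104.37° → +35.02°, shortest Δλ = -69.35° (west) — does not cross 180°.
Leg 4: +35.02° → -7.17°, shortest Δλ = -42.19° (west) — does not cross 180°.
Total crossings: 0.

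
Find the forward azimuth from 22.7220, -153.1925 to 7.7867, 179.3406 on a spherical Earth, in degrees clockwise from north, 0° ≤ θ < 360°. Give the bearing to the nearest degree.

Δλ = 179.3406 − -153.1925 = 332.5331°; wrapped into (−180°, 180°]: -27.4669°.
θ = atan2( sin Δλ · cos φ₂ , cos φ₁ · sin φ₂ − sin φ₁ · cos φ₂ · cos Δλ )
  = atan2(-0.45698, -0.21459) = -115.154° → normalised to [0°, 360°): 244.846°.

245°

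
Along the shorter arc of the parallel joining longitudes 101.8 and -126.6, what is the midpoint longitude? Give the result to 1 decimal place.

+167.6°

Signed shortest Δλ from +101.8° to -126.6° is +131.6°.
Midpoint longitude = +101.8° + (+131.6°)/2 = +101.8° + 65.8° = +167.6°.
(The naïve average (+101.8 + -126.6)/2 = -12.4° is on the wrong side of the globe.)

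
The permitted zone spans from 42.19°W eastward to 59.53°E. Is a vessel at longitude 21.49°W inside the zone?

Band width going east from -42.19° to +59.53°: ((59.53 − -42.19) mod 360) = 101.72°.
Offset of -21.49° east of the west edge: ((-21.49 − -42.19) mod 360) = 20.70°.
20.70° ≤ 101.72° ⇒ inside.

Yes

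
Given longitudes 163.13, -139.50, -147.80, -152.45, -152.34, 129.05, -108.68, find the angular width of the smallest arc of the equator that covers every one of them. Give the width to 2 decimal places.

Sort the longitudes: -152.45°, -152.34°, -147.80°, -139.50°, -108.68°, +129.05°, +163.13°.
Eastward gaps between consecutive values (wrapping around): 0.11°, 4.54°, 8.30°, 30.82°, 237.73°, 34.08°, 44.42°.
Largest gap = 237.73° ⇒ minimal covering band is its complement: 360° − 237.73° = 122.27°.
Band runs from +129.05° eastward to -108.68°, crossing the antimeridian.

122.27°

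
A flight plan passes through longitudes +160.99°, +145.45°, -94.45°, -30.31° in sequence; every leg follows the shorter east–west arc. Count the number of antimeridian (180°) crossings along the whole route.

Leg 1: +160.99° → +145.45°, shortest Δλ = -15.54° (west) — does not cross 180°.
Leg 2: +145.45° → -94.45°, shortest Δλ = 120.1° (east) — crosses 180°.
Leg 3: -94.45° → -30.31°, shortest Δλ = 64.14° (east) — does not cross 180°.
Total crossings: 1.

1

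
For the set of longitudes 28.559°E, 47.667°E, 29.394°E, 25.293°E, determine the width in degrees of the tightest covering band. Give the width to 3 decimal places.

22.374°

Sort the longitudes: +25.293°, +28.559°, +29.394°, +47.667°.
Eastward gaps between consecutive values (wrapping around): 3.266°, 0.835°, 18.273°, 337.626°.
Largest gap = 337.626° ⇒ minimal covering band is its complement: 360° − 337.626° = 22.374°.
Band runs from +25.293° eastward to +47.667°.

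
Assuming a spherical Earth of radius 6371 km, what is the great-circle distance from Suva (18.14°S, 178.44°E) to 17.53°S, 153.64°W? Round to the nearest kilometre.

Δλ = -153.64 − 178.44 = -332.08°; wrapped into (−180°, 180°]: 27.92°.
Δφ = -17.53 − -18.14 = 0.61°.
a = sin²(Δφ/2) + cos φ₁ · cos φ₂ · sin²(Δλ/2) = 0.052766.
c = 2·atan2(√a, √(1−a)) = 0.46356 rad → d = 6371·c ≈ 2953.32 km.

2953 km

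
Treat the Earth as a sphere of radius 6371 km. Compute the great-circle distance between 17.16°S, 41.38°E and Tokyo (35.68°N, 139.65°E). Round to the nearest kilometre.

Δλ = 139.65 − 41.38 = 98.27°.
Δφ = 35.68 − -17.16 = 52.84°.
a = sin²(Δφ/2) + cos φ₁ · cos φ₂ · sin²(Δλ/2) = 0.641861.
c = 2·atan2(√a, √(1−a)) = 1.85847 rad → d = 6371·c ≈ 11840.31 km.

11840 km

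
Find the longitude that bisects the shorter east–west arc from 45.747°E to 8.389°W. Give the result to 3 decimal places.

Signed shortest Δλ from +45.747° to -8.389° is -54.136°.
Midpoint longitude = +45.747° + (-54.136°)/2 = +45.747° − 27.068° = +18.679°.

18.679°E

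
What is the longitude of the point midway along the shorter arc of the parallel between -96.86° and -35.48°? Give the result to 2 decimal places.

-66.17°

Signed shortest Δλ from -96.86° to -35.48° is +61.38°.
Midpoint longitude = -96.86° + (+61.38°)/2 = -96.86° + 30.69° = -66.17°.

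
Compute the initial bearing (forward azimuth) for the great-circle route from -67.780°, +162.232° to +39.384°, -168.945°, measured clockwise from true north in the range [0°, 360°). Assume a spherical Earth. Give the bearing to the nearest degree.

Δλ = -168.945 − 162.232 = -331.177°; wrapped into (−180°, 180°]: 28.823°.
θ = atan2( sin Δλ · cos φ₂ , cos φ₁ · sin φ₂ − sin φ₁ · cos φ₂ · cos Δλ )
  = atan2(0.37262, 0.86682) = 23.262° → normalised to [0°, 360°): 23.262°.

23°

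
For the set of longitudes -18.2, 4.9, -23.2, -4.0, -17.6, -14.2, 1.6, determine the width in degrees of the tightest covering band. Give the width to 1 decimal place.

Sort the longitudes: -23.2°, -18.2°, -17.6°, -14.2°, -4.0°, +1.6°, +4.9°.
Eastward gaps between consecutive values (wrapping around): 5.0°, 0.6°, 3.4°, 10.2°, 5.6°, 3.3°, 331.9°.
Largest gap = 331.9° ⇒ minimal covering band is its complement: 360° − 331.9° = 28.1°.
Band runs from -23.2° eastward to +4.9°.

28.1°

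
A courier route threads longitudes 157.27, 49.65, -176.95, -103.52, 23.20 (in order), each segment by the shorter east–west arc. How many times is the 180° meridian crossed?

Leg 1: +157.27° → +49.65°, shortest Δλ = -107.62° (west) — does not cross 180°.
Leg 2: +49.65° → -176.95°, shortest Δλ = 133.4° (east) — crosses 180°.
Leg 3: -176.95° → -103.52°, shortest Δλ = 73.43° (east) — does not cross 180°.
Leg 4: -103.52° → +23.20°, shortest Δλ = 126.72° (east) — does not cross 180°.
Total crossings: 1.

1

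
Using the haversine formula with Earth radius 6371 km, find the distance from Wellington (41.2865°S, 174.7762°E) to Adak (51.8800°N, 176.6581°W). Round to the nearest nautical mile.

5612 nmi

Δλ = -176.6581 − 174.7762 = -351.4343°; wrapped into (−180°, 180°]: 8.5657°.
Δφ = 51.8800 − -41.2865 = 93.1665°.
a = sin²(Δφ/2) + cos φ₁ · cos φ₂ · sin²(Δλ/2) = 0.530206.
c = 2·atan2(√a, √(1−a)) = 1.63124 rad → d = 6371·c ≈ 10392.66 km ≈ 5611.59 nmi.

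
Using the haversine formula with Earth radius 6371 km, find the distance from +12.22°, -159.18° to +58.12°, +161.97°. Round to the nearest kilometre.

Δλ = 161.97 − -159.18 = 321.15°; wrapped into (−180°, 180°]: -38.85°.
Δφ = 58.12 − 12.22 = 45.90°.
a = sin²(Δφ/2) + cos φ₁ · cos φ₂ · sin²(Δλ/2) = 0.209135.
c = 2·atan2(√a, √(1−a)) = 0.94994 rad → d = 6371·c ≈ 6052.08 km.

6052 km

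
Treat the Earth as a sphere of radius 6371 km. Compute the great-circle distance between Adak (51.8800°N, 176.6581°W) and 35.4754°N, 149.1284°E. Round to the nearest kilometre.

3255 km

Δλ = 149.1284 − -176.6581 = 325.7865°; wrapped into (−180°, 180°]: -34.2135°.
Δφ = 35.4754 − 51.8800 = -16.4046°.
a = sin²(Δφ/2) + cos φ₁ · cos φ₂ · sin²(Δλ/2) = 0.063852.
c = 2·atan2(√a, √(1−a)) = 0.51092 rad → d = 6371·c ≈ 3255.07 km.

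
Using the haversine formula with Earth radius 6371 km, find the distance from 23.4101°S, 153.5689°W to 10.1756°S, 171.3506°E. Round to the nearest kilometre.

Δλ = 171.3506 − -153.5689 = 324.9195°; wrapped into (−180°, 180°]: -35.0805°.
Δφ = -10.1756 − -23.4101 = 13.2345°.
a = sin²(Δφ/2) + cos φ₁ · cos φ₂ · sin²(Δλ/2) = 0.095319.
c = 2·atan2(√a, √(1−a)) = 0.62773 rad → d = 6371·c ≈ 3999.28 km.

3999 km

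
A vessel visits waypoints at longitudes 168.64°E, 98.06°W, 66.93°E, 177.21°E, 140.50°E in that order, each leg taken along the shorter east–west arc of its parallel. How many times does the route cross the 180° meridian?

Leg 1: +168.64° → -98.06°, shortest Δλ = 93.3° (east) — crosses 180°.
Leg 2: -98.06° → +66.93°, shortest Δλ = 164.99° (east) — does not cross 180°.
Leg 3: +66.93° → +177.21°, shortest Δλ = 110.28° (east) — does not cross 180°.
Leg 4: +177.21° → +140.50°, shortest Δλ = -36.71° (west) — does not cross 180°.
Total crossings: 1.

1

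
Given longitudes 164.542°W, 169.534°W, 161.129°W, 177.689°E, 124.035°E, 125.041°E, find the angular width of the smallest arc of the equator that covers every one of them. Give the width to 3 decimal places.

74.836°

Sort the longitudes: -169.534°, -164.542°, -161.129°, +124.035°, +125.041°, +177.689°.
Eastward gaps between consecutive values (wrapping around): 4.992°, 3.413°, 285.164°, 1.006°, 52.648°, 12.777°.
Largest gap = 285.164° ⇒ minimal covering band is its complement: 360° − 285.164° = 74.836°.
Band runs from +124.035° eastward to -161.129°, crossing the antimeridian.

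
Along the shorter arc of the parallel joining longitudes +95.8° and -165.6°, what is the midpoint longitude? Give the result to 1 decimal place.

+145.1°

Signed shortest Δλ from +95.8° to -165.6° is +98.6°.
Midpoint longitude = +95.8° + (+98.6°)/2 = +95.8° + 49.3° = +145.1°.
(The naïve average (+95.8 + -165.6)/2 = -34.9° is on the wrong side of the globe.)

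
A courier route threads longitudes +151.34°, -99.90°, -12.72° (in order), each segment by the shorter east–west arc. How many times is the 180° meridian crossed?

1

Leg 1: +151.34° → -99.90°, shortest Δλ = 108.76° (east) — crosses 180°.
Leg 2: -99.90° → -12.72°, shortest Δλ = 87.18° (east) — does not cross 180°.
Total crossings: 1.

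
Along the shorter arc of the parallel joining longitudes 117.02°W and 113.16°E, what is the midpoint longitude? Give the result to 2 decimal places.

Signed shortest Δλ from -117.02° to +113.16° is -129.82°.
Midpoint longitude = -117.02° + (-129.82°)/2 = -117.02° − 64.91° = -181.93°.
Normalise into (−180°, 180°]: +178.07°.
(The naïve average (-117.02 + +113.16)/2 = -1.93° is on the wrong side of the globe.)

178.07°E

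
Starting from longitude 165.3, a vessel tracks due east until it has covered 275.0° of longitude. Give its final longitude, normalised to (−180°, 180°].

+80.3°

Start at +165.3°; shift +275.0° → +440.3°.
+440.3° lies outside (−180°, 180°]; subtract 360° → +80.3°.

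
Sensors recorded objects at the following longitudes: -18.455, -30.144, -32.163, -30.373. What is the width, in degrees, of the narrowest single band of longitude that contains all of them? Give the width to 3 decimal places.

Sort the longitudes: -32.163°, -30.373°, -30.144°, -18.455°.
Eastward gaps between consecutive values (wrapping around): 1.790°, 0.229°, 11.689°, 346.292°.
Largest gap = 346.292° ⇒ minimal covering band is its complement: 360° − 346.292° = 13.708°.
Band runs from -32.163° eastward to -18.455°.

13.708°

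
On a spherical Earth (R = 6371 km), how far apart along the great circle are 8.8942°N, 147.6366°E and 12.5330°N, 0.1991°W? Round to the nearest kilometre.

15737 km

Δλ = -0.1991 − 147.6366 = -147.8357°.
Δφ = 12.5330 − 8.8942 = 3.6388°.
a = sin²(Δφ/2) + cos φ₁ · cos φ₂ · sin²(Δλ/2) = 0.891433.
c = 2·atan2(√a, √(1−a)) = 2.47006 rad → d = 6371·c ≈ 15736.72 km.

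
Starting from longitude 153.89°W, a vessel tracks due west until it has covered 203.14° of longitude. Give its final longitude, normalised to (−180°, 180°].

Start at -153.89°; shift −203.14° → -357.03°.
-357.03° lies outside (−180°, 180°]; add 360° → +2.97°.

2.97°E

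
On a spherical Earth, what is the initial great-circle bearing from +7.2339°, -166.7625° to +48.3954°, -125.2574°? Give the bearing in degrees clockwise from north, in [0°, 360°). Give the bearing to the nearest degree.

Δλ = -125.2574 − -166.7625 = 41.5051°.
θ = atan2( sin Δλ · cos φ₂ , cos φ₁ · sin φ₂ − sin φ₁ · cos φ₂ · cos Δλ )
  = atan2(0.44001, 0.67918) = 32.938° → normalised to [0°, 360°): 32.938°.

33°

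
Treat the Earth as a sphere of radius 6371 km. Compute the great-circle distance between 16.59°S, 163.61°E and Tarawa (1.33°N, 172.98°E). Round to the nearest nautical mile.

1211 nmi

Δλ = 172.98 − 163.61 = 9.37°.
Δφ = 1.33 − -16.59 = 17.92°.
a = sin²(Δφ/2) + cos φ₁ · cos φ₂ · sin²(Δλ/2) = 0.030648.
c = 2·atan2(√a, √(1−a)) = 0.35195 rad → d = 6371·c ≈ 2242.25 km ≈ 1210.72 nmi.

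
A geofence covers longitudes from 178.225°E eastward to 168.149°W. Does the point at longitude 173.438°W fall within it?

Yes

Band width going east from +178.225° to -168.149°: ((-168.149 − 178.225) mod 360) = 13.626°.
Offset of -173.438° east of the west edge: ((-173.438 − 178.225) mod 360) = 8.337°.
8.337° ≤ 13.626° ⇒ inside.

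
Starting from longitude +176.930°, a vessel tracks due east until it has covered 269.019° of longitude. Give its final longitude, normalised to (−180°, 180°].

Start at +176.930°; shift +269.019° → +445.949°.
+445.949° lies outside (−180°, 180°]; subtract 360° → +85.949°.

+85.949°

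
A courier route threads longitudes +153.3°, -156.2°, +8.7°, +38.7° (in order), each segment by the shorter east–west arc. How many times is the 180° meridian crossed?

1

Leg 1: +153.3° → -156.2°, shortest Δλ = 50.5° (east) — crosses 180°.
Leg 2: -156.2° → +8.7°, shortest Δλ = 164.9° (east) — does not cross 180°.
Leg 3: +8.7° → +38.7°, shortest Δλ = 30.0° (east) — does not cross 180°.
Total crossings: 1.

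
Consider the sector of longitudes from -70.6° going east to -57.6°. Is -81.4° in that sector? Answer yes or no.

No

Band width going east from -70.6° to -57.6°: ((-57.6 − -70.6) mod 360) = 13.0°.
Offset of -81.4° east of the west edge: ((-81.4 − -70.6) mod 360) = 349.2°.
349.2° > 13.0° ⇒ outside.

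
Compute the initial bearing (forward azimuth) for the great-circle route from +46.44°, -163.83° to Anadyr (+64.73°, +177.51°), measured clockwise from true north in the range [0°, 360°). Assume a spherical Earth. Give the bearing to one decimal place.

337.5°

Δλ = 177.51 − -163.83 = 341.34°; wrapped into (−180°, 180°]: -18.66°.
θ = atan2( sin Δλ · cos φ₂ , cos φ₁ · sin φ₂ − sin φ₁ · cos φ₂ · cos Δλ )
  = atan2(-0.13658, 0.33009) = -22.479° → normalised to [0°, 360°): 337.521°.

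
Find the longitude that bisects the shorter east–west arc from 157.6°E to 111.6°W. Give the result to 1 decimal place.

157.0°W

Signed shortest Δλ from +157.6° to -111.6° is +90.8°.
Midpoint longitude = +157.6° + (+90.8°)/2 = +157.6° + 45.4° = +203.0°.
Normalise into (−180°, 180°]: -157.0°.
(The naïve average (+157.6 + -111.6)/2 = 23.0° is on the wrong side of the globe.)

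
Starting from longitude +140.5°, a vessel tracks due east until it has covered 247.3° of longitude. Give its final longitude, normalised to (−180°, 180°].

+27.8°

Start at +140.5°; shift +247.3° → +387.8°.
+387.8° lies outside (−180°, 180°]; subtract 360° → +27.8°.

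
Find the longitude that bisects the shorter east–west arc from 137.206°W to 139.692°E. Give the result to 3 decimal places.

Signed shortest Δλ from -137.206° to +139.692° is -83.102°.
Midpoint longitude = -137.206° + (-83.102°)/2 = -137.206° − 41.551° = -178.757°.
(The naïve average (-137.206 + +139.692)/2 = 1.243° is on the wrong side of the globe.)

178.757°W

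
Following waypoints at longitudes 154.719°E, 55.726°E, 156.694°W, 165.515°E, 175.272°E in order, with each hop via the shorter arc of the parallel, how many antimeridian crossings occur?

Leg 1: +154.719° → +55.726°, shortest Δλ = -98.993° (west) — does not cross 180°.
Leg 2: +55.726° → -156.694°, shortest Δλ = 147.58° (east) — crosses 180°.
Leg 3: -156.694° → +165.515°, shortest Δλ = -37.791° (west) — crosses 180°.
Leg 4: +165.515° → +175.272°, shortest Δλ = 9.757° (east) — does not cross 180°.
Total crossings: 2.

2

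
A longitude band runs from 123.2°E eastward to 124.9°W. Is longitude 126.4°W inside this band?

Band width going east from +123.2° to -124.9°: ((-124.9 − 123.2) mod 360) = 111.9°.
Offset of -126.4° east of the west edge: ((-126.4 − 123.2) mod 360) = 110.4°.
110.4° ≤ 111.9° ⇒ inside.

Yes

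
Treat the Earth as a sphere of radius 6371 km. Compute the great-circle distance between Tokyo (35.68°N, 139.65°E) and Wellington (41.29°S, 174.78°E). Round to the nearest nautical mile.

Δλ = 174.78 − 139.65 = 35.13°.
Δφ = -41.29 − 35.68 = -76.97°.
a = sin²(Δφ/2) + cos φ₁ · cos φ₂ · sin²(Δλ/2) = 0.442856.
c = 2·atan2(√a, √(1−a)) = 1.45626 rad → d = 6371·c ≈ 9277.82 km ≈ 5009.62 nmi.

5010 nmi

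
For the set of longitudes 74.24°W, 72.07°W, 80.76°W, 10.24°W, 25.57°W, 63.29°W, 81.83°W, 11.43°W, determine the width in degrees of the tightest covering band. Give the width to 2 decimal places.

71.59°

Sort the longitudes: -81.83°, -80.76°, -74.24°, -72.07°, -63.29°, -25.57°, -11.43°, -10.24°.
Eastward gaps between consecutive values (wrapping around): 1.07°, 6.52°, 2.17°, 8.78°, 37.72°, 14.14°, 1.19°, 288.41°.
Largest gap = 288.41° ⇒ minimal covering band is its complement: 360° − 288.41° = 71.59°.
Band runs from -81.83° eastward to -10.24°.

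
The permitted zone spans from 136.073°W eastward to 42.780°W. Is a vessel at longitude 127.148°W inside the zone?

Band width going east from -136.073° to -42.780°: ((-42.780 − -136.073) mod 360) = 93.293°.
Offset of -127.148° east of the west edge: ((-127.148 − -136.073) mod 360) = 8.925°.
8.925° ≤ 93.293° ⇒ inside.

Yes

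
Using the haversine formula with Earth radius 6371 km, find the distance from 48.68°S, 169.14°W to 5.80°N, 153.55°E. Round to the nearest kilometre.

7058 km

Δλ = 153.55 − -169.14 = 322.69°; wrapped into (−180°, 180°]: -37.31°.
Δφ = 5.80 − -48.68 = 54.48°.
a = sin²(Δφ/2) + cos φ₁ · cos φ₂ · sin²(Δλ/2) = 0.276716.
c = 2·atan2(√a, √(1−a)) = 1.10787 rad → d = 6371·c ≈ 7058.25 km.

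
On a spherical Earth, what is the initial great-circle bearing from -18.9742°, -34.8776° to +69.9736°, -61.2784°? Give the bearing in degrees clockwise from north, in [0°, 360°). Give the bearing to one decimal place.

351.2°

Δλ = -61.2784 − -34.8776 = -26.4008°.
θ = atan2( sin Δλ · cos φ₂ , cos φ₁ · sin φ₂ − sin φ₁ · cos φ₂ · cos Δλ )
  = atan2(-0.15227, 0.98822) = -8.760° → normalised to [0°, 360°): 351.240°.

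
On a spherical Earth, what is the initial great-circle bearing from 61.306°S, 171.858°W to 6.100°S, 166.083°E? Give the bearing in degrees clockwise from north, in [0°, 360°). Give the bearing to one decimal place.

Δλ = 166.083 − -171.858 = 337.941°; wrapped into (−180°, 180°]: -22.059°.
θ = atan2( sin Δλ · cos φ₂ , cos φ₁ · sin φ₂ − sin φ₁ · cos φ₂ · cos Δλ )
  = atan2(-0.37343, 0.75736) = -26.247° → normalised to [0°, 360°): 333.753°.

333.8°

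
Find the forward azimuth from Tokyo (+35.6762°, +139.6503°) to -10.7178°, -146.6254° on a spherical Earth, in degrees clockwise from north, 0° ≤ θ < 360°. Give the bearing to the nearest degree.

108°

Δλ = -146.6254 − 139.6503 = -286.2757°; wrapped into (−180°, 180°]: 73.7243°.
θ = atan2( sin Δλ · cos φ₂ , cos φ₁ · sin φ₂ − sin φ₁ · cos φ₂ · cos Δλ )
  = atan2(0.94318, -0.31167) = 108.286° → normalised to [0°, 360°): 108.286°.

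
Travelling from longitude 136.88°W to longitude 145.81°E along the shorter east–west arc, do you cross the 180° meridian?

Yes

Naïve |145.81 − -136.88| = 282.69° > 180°, so the shorter arc goes the other way round — across 180°.
Signed shortest Δλ = ((145.81 − -136.88 + 180) mod 360) − 180 = -77.31°.
Going west by 77.31° from -136.88° passes through 180° before reaching +145.81°.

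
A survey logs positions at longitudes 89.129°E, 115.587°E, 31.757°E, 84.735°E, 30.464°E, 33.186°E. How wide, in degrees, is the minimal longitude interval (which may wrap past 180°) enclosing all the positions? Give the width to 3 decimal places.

Sort the longitudes: +30.464°, +31.757°, +33.186°, +84.735°, +89.129°, +115.587°.
Eastward gaps between consecutive values (wrapping around): 1.293°, 1.429°, 51.549°, 4.394°, 26.458°, 274.877°.
Largest gap = 274.877° ⇒ minimal covering band is its complement: 360° − 274.877° = 85.123°.
Band runs from +30.464° eastward to +115.587°.

85.123°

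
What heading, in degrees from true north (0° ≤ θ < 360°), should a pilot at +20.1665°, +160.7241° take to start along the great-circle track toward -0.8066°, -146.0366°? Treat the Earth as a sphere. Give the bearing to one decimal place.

Δλ = -146.0366 − 160.7241 = -306.7607°; wrapped into (−180°, 180°]: 53.2393°.
θ = atan2( sin Δλ · cos φ₂ , cos φ₁ · sin φ₂ − sin φ₁ · cos φ₂ · cos Δλ )
  = atan2(0.80106, -0.21952) = 105.325° → normalised to [0°, 360°): 105.325°.

105.3°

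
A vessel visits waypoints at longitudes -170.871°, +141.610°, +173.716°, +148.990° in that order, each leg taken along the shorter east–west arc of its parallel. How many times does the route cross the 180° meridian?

Leg 1: -170.871° → +141.610°, shortest Δλ = -47.519° (west) — crosses 180°.
Leg 2: +141.610° → +173.716°, shortest Δλ = 32.106° (east) — does not cross 180°.
Leg 3: +173.716° → +148.990°, shortest Δλ = -24.726° (west) — does not cross 180°.
Total crossings: 1.

1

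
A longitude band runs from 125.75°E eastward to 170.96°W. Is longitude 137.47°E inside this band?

Yes

Band width going east from +125.75° to -170.96°: ((-170.96 − 125.75) mod 360) = 63.29°.
Offset of +137.47° east of the west edge: ((137.47 − 125.75) mod 360) = 11.72°.
11.72° ≤ 63.29° ⇒ inside.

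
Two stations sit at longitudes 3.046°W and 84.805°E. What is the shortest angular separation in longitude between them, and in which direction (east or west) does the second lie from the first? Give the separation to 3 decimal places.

Raw difference: 84.805 − -3.046 = 87.851°.
Normalise into (−180°, 180°]: 87.851° stays 87.851°.
Positive ⇒ the second point lies to the east; separation 87.851°.

87.851° east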